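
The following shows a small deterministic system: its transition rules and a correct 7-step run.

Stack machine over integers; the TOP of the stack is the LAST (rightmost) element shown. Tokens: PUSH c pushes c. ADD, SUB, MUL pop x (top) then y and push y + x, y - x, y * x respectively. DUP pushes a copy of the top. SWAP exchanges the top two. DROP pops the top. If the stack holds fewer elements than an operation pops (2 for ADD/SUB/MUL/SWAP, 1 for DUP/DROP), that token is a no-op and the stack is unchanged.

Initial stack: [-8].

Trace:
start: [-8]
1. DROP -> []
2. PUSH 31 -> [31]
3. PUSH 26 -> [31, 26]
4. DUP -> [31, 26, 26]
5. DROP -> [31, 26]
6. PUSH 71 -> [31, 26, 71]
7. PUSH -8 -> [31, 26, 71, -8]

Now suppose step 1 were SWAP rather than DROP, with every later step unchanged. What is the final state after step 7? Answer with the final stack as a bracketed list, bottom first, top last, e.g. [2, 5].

(re-executing from step 1 with the substitution; state before step 1: [-8])
1. SWAP -> [-8]
2. PUSH 31 -> [-8, 31]
3. PUSH 26 -> [-8, 31, 26]
4. DUP -> [-8, 31, 26, 26]
5. DROP -> [-8, 31, 26]
6. PUSH 71 -> [-8, 31, 26, 71]
7. PUSH -8 -> [-8, 31, 26, 71, -8]

[-8, 31, 26, 71, -8]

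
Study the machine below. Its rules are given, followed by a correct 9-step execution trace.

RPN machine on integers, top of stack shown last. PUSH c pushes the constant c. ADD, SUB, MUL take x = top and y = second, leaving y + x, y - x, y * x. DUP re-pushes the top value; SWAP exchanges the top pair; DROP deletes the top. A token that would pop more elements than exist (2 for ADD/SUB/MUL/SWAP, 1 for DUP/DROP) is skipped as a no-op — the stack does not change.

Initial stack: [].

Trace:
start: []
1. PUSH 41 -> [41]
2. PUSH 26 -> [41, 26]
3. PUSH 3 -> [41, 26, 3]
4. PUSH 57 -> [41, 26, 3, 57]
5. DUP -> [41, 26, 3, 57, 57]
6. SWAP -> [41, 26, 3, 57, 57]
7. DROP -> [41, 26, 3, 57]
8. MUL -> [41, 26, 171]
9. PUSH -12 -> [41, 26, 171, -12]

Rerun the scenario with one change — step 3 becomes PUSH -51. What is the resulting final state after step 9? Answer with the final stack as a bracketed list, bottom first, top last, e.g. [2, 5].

(re-executing from step 3 with the substitution; state before step 3: [41, 26])
3. PUSH -51 -> [41, 26, -51]
4. PUSH 57 -> [41, 26, -51, 57]
5. DUP -> [41, 26, -51, 57, 57]
6. SWAP -> [41, 26, -51, 57, 57]
7. DROP -> [41, 26, -51, 57]
8. MUL -> [41, 26, -2907]
9. PUSH -12 -> [41, 26, -2907, -12]

[41, 26, -2907, -12]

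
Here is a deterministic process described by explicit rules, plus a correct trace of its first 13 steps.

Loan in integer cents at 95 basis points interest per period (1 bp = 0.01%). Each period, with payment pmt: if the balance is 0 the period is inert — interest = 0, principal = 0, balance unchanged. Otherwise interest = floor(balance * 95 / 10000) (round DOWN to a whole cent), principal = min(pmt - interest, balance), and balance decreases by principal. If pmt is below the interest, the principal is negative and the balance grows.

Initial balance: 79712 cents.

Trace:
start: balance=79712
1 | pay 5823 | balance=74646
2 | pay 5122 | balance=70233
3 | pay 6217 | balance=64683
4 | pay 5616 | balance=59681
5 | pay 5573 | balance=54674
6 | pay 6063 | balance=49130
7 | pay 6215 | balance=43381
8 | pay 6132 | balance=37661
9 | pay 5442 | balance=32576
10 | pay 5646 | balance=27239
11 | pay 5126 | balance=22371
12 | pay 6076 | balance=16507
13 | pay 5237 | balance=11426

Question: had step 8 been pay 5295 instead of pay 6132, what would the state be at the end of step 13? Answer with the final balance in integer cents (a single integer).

12304

(re-executing from step 8 with the substitution; state before step 8: balance=43381)
8 | pay 5295 | balance=38498
9 | pay 5442 | balance=33421
10 | pay 5646 | balance=28092
11 | pay 5126 | balance=23232
12 | pay 6076 | balance=17376
13 | pay 5237 | balance=12304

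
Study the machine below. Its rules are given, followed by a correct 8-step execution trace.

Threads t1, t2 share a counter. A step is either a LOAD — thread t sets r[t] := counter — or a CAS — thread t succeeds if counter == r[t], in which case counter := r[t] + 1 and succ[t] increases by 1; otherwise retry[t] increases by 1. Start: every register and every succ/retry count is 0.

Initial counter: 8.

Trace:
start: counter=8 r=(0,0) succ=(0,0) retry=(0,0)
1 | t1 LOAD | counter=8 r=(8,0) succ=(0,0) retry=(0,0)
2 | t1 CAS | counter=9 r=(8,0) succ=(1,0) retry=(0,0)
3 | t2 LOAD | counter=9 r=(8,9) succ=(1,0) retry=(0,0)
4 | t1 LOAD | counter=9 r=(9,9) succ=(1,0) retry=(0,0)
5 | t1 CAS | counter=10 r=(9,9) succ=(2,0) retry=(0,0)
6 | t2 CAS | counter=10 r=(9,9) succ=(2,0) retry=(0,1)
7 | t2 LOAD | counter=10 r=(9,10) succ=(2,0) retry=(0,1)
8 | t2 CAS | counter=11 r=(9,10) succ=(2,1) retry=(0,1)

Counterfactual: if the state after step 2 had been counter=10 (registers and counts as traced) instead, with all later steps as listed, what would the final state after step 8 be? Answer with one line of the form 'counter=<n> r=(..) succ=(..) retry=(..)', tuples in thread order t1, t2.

state after step 2 := counter=10 r=(8,0) succ=(1,0) retry=(0,0)
3 | t2 LOAD | counter=10 r=(8,10) succ=(1,0) retry=(0,0)
4 | t1 LOAD | counter=10 r=(10,10) succ=(1,0) retry=(0,0)
5 | t1 CAS | counter=11 r=(10,10) succ=(2,0) retry=(0,0)
6 | t2 CAS | counter=11 r=(10,10) succ=(2,0) retry=(0,1)
7 | t2 LOAD | counter=11 r=(10,11) succ=(2,0) retry=(0,1)
8 | t2 CAS | counter=12 r=(10,11) succ=(2,1) retry=(0,1)

counter=12 r=(10,11) succ=(2,1) retry=(0,1)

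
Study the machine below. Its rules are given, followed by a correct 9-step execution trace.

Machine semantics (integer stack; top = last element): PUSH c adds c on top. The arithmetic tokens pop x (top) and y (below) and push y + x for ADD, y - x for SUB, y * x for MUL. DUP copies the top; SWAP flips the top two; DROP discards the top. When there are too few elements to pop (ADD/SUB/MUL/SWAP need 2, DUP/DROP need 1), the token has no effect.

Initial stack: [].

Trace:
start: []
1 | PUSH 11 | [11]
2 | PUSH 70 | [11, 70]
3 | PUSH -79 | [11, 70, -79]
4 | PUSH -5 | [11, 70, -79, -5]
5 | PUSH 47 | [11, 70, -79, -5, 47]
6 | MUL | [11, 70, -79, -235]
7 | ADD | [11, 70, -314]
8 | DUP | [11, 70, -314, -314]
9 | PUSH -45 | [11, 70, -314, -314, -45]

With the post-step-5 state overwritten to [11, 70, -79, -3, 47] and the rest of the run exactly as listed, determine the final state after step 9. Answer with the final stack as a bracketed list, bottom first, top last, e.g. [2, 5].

[11, 70, -220, -220, -45]

state after step 5 := [11, 70, -79, -3, 47]
6 | MUL | [11, 70, -79, -141]
7 | ADD | [11, 70, -220]
8 | DUP | [11, 70, -220, -220]
9 | PUSH -45 | [11, 70, -220, -220, -45]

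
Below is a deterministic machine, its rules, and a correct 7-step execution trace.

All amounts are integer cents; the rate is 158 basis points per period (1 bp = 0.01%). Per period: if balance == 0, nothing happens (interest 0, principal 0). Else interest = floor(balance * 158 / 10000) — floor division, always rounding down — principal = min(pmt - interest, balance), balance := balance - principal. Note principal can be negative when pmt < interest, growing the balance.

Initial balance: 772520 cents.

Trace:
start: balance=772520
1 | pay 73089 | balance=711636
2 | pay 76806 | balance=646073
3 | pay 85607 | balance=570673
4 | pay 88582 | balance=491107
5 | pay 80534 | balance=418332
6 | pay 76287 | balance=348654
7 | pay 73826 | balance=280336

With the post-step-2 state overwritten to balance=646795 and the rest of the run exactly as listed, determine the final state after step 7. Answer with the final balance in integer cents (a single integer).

281118

state after step 2 := balance=646795
3 | pay 85607 | balance=571407
4 | pay 88582 | balance=491853
5 | pay 80534 | balance=419090
6 | pay 76287 | balance=349424
7 | pay 73826 | balance=281118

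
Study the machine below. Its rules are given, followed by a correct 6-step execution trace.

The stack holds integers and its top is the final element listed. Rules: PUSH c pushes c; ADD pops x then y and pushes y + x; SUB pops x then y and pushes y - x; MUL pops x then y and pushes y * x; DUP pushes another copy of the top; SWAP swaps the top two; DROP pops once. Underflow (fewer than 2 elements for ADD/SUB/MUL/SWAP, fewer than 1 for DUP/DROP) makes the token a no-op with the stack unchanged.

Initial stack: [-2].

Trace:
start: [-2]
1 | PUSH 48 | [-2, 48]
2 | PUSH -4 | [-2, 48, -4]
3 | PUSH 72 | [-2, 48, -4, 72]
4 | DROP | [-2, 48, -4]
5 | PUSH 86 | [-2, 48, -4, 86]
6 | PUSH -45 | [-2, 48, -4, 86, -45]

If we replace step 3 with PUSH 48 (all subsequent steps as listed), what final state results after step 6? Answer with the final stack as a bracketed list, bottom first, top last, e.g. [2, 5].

[-2, 48, -4, 86, -45]

(re-executing from step 3 with the substitution; state before step 3: [-2, 48, -4])
3 | PUSH 48 | [-2, 48, -4, 48]
4 | DROP | [-2, 48, -4]
5 | PUSH 86 | [-2, 48, -4, 86]
6 | PUSH -45 | [-2, 48, -4, 86, -45]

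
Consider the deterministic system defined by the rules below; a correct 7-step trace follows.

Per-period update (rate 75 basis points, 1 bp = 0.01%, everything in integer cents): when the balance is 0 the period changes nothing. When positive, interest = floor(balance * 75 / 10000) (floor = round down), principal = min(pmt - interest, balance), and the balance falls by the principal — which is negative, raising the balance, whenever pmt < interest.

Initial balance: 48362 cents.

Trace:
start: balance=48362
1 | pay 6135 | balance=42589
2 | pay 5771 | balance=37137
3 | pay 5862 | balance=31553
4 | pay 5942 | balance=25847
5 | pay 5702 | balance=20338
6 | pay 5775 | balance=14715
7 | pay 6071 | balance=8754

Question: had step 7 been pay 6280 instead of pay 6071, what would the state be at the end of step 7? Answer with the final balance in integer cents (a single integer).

(re-executing from step 7 with the substitution; state before step 7: balance=14715)
7 | pay 6280 | balance=8545

8545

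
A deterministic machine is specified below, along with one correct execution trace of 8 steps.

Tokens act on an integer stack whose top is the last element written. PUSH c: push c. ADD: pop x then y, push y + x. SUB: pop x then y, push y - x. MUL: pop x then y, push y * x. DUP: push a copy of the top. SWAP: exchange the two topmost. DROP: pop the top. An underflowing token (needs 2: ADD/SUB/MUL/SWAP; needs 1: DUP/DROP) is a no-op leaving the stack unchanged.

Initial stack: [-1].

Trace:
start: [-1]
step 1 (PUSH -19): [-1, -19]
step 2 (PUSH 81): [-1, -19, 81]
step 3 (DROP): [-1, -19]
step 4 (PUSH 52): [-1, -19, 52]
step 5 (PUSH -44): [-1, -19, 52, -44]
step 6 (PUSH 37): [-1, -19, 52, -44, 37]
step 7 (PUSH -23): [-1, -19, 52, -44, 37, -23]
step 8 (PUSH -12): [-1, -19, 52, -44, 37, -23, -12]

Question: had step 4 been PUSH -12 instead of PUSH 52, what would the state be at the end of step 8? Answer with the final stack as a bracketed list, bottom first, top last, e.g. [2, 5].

(re-executing from step 4 with the substitution; state before step 4: [-1, -19])
step 4 (PUSH -12): [-1, -19, -12]
step 5 (PUSH -44): [-1, -19, -12, -44]
step 6 (PUSH 37): [-1, -19, -12, -44, 37]
step 7 (PUSH -23): [-1, -19, -12, -44, 37, -23]
step 8 (PUSH -12): [-1, -19, -12, -44, 37, -23, -12]

[-1, -19, -12, -44, 37, -23, -12]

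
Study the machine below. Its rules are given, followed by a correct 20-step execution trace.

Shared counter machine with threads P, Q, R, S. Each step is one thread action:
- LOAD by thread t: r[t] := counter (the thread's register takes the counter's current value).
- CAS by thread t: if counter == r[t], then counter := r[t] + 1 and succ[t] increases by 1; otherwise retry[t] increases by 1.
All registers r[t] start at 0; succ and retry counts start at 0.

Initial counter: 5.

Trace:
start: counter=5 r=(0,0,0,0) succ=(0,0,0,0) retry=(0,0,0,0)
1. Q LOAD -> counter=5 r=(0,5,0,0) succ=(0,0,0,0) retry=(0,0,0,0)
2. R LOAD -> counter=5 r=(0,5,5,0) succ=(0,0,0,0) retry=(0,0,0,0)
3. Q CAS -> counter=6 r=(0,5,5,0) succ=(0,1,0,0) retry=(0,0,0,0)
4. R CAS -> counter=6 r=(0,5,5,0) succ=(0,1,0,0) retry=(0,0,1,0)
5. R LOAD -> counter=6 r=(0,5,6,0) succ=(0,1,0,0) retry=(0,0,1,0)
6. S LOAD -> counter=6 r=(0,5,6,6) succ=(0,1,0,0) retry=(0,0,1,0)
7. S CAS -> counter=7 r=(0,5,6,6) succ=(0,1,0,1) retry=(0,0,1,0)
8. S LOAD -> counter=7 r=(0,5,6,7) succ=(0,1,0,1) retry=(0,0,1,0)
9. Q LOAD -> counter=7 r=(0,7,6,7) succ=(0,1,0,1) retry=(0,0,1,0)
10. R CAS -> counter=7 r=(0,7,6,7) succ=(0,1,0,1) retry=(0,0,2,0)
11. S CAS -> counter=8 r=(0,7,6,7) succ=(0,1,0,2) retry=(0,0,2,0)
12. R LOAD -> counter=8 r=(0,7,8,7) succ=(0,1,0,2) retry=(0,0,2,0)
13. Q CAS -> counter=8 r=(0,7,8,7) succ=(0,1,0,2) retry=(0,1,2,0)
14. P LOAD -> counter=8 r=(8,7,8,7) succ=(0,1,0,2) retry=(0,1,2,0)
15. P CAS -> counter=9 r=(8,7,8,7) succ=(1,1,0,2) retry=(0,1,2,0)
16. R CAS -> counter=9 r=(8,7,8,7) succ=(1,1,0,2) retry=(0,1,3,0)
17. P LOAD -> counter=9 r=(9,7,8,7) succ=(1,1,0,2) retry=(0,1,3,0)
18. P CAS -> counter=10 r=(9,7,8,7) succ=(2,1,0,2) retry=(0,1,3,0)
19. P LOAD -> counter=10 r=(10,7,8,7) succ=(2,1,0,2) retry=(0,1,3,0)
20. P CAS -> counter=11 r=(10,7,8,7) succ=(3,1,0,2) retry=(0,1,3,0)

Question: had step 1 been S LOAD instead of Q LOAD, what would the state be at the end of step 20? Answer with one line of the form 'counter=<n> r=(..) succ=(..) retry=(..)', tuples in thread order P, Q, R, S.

counter=11 r=(10,7,8,7) succ=(3,0,1,2) retry=(0,2,2,0)

(re-executing from step 1 with the substitution; state before step 1: counter=5 r=(0,0,0,0) succ=(0,0,0,0) retry=(0,0,0,0))
1. S LOAD -> counter=5 r=(0,0,0,5) succ=(0,0,0,0) retry=(0,0,0,0)
2. R LOAD -> counter=5 r=(0,0,5,5) succ=(0,0,0,0) retry=(0,0,0,0)
3. Q CAS -> counter=5 r=(0,0,5,5) succ=(0,0,0,0) retry=(0,1,0,0)
4. R CAS -> counter=6 r=(0,0,5,5) succ=(0,0,1,0) retry=(0,1,0,0)
5. R LOAD -> counter=6 r=(0,0,6,5) succ=(0,0,1,0) retry=(0,1,0,0)
6. S LOAD -> counter=6 r=(0,0,6,6) succ=(0,0,1,0) retry=(0,1,0,0)
7. S CAS -> counter=7 r=(0,0,6,6) succ=(0,0,1,1) retry=(0,1,0,0)
8. S LOAD -> counter=7 r=(0,0,6,7) succ=(0,0,1,1) retry=(0,1,0,0)
9. Q LOAD -> counter=7 r=(0,7,6,7) succ=(0,0,1,1) retry=(0,1,0,0)
10. R CAS -> counter=7 r=(0,7,6,7) succ=(0,0,1,1) retry=(0,1,1,0)
11. S CAS -> counter=8 r=(0,7,6,7) succ=(0,0,1,2) retry=(0,1,1,0)
12. R LOAD -> counter=8 r=(0,7,8,7) succ=(0,0,1,2) retry=(0,1,1,0)
13. Q CAS -> counter=8 r=(0,7,8,7) succ=(0,0,1,2) retry=(0,2,1,0)
14. P LOAD -> counter=8 r=(8,7,8,7) succ=(0,0,1,2) retry=(0,2,1,0)
15. P CAS -> counter=9 r=(8,7,8,7) succ=(1,0,1,2) retry=(0,2,1,0)
16. R CAS -> counter=9 r=(8,7,8,7) succ=(1,0,1,2) retry=(0,2,2,0)
17. P LOAD -> counter=9 r=(9,7,8,7) succ=(1,0,1,2) retry=(0,2,2,0)
18. P CAS -> counter=10 r=(9,7,8,7) succ=(2,0,1,2) retry=(0,2,2,0)
19. P LOAD -> counter=10 r=(10,7,8,7) succ=(2,0,1,2) retry=(0,2,2,0)
20. P CAS -> counter=11 r=(10,7,8,7) succ=(3,0,1,2) retry=(0,2,2,0)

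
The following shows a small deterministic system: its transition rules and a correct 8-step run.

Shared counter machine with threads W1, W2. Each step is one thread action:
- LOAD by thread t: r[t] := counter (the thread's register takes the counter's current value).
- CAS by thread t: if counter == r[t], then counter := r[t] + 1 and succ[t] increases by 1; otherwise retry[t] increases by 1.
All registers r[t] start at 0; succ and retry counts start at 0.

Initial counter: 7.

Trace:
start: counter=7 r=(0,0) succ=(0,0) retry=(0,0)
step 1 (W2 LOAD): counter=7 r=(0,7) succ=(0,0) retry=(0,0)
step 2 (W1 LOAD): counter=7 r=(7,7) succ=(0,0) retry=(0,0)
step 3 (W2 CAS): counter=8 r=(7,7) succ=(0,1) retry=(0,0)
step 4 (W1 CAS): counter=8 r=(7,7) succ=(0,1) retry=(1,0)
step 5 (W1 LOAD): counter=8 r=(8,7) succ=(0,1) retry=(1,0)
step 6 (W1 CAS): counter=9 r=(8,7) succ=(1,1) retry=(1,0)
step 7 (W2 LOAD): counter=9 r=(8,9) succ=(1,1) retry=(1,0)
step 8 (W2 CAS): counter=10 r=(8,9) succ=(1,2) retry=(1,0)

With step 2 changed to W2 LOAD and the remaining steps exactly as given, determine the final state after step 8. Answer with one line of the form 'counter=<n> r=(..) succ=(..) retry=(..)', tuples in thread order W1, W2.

counter=10 r=(8,9) succ=(1,2) retry=(1,0)

(re-executing from step 2 with the substitution; state before step 2: counter=7 r=(0,7) succ=(0,0) retry=(0,0))
step 2 (W2 LOAD): counter=7 r=(0,7) succ=(0,0) retry=(0,0)
step 3 (W2 CAS): counter=8 r=(0,7) succ=(0,1) retry=(0,0)
step 4 (W1 CAS): counter=8 r=(0,7) succ=(0,1) retry=(1,0)
step 5 (W1 LOAD): counter=8 r=(8,7) succ=(0,1) retry=(1,0)
step 6 (W1 CAS): counter=9 r=(8,7) succ=(1,1) retry=(1,0)
step 7 (W2 LOAD): counter=9 r=(8,9) succ=(1,1) retry=(1,0)
step 8 (W2 CAS): counter=10 r=(8,9) succ=(1,2) retry=(1,0)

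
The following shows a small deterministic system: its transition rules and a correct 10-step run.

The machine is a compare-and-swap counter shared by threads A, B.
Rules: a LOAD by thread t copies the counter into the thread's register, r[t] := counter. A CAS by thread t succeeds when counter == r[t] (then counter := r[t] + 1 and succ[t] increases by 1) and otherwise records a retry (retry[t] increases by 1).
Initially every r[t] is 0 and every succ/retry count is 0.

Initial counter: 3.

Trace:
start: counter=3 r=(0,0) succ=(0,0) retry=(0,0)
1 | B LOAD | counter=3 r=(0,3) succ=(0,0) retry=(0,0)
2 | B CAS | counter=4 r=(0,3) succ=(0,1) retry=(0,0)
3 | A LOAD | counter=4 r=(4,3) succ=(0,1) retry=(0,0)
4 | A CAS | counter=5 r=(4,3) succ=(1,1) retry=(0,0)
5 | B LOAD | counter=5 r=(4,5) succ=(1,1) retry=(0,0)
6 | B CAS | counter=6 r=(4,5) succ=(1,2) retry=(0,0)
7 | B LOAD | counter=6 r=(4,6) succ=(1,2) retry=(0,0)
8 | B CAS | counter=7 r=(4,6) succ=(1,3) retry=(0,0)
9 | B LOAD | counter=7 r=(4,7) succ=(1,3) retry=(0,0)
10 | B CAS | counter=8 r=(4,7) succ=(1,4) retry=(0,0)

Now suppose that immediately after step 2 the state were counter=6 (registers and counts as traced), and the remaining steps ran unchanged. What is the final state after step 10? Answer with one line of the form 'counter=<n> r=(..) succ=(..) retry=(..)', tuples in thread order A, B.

counter=10 r=(6,9) succ=(1,4) retry=(0,0)

state after step 2 := counter=6 r=(0,3) succ=(0,1) retry=(0,0)
3 | A LOAD | counter=6 r=(6,3) succ=(0,1) retry=(0,0)
4 | A CAS | counter=7 r=(6,3) succ=(1,1) retry=(0,0)
5 | B LOAD | counter=7 r=(6,7) succ=(1,1) retry=(0,0)
6 | B CAS | counter=8 r=(6,7) succ=(1,2) retry=(0,0)
7 | B LOAD | counter=8 r=(6,8) succ=(1,2) retry=(0,0)
8 | B CAS | counter=9 r=(6,8) succ=(1,3) retry=(0,0)
9 | B LOAD | counter=9 r=(6,9) succ=(1,3) retry=(0,0)
10 | B CAS | counter=10 r=(6,9) succ=(1,4) retry=(0,0)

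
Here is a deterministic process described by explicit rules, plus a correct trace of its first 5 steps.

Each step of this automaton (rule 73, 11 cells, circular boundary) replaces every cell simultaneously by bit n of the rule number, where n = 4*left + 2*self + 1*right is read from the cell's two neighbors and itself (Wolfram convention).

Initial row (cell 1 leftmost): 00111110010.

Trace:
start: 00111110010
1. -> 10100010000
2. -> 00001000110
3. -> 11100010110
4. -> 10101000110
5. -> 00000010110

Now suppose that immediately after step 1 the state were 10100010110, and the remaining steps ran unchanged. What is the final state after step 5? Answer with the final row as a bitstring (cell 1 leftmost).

00000010110

state after step 1 := 10100010110
2. -> 00001000110
3. -> 11100010110
4. -> 10101000110
5. -> 00000010110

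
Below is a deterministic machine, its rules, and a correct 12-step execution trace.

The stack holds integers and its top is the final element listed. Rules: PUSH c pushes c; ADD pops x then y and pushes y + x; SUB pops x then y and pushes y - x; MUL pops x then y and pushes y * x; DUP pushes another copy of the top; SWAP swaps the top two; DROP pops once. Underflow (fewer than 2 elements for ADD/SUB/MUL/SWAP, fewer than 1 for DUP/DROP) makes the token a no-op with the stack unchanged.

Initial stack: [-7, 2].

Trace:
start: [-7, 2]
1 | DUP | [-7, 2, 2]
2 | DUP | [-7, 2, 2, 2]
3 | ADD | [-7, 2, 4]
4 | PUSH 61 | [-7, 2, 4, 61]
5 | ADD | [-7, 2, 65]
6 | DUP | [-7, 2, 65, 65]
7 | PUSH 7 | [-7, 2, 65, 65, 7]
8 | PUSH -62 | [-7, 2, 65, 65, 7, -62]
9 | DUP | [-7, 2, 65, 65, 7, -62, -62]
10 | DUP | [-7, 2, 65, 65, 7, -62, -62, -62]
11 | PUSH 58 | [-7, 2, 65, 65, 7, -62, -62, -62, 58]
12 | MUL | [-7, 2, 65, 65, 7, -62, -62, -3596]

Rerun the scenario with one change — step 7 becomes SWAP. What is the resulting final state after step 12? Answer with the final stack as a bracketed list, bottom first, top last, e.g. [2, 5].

[-7, 2, 65, 65, -62, -62, -3596]

(re-executing from step 7 with the substitution; state before step 7: [-7, 2, 65, 65])
7 | SWAP | [-7, 2, 65, 65]
8 | PUSH -62 | [-7, 2, 65, 65, -62]
9 | DUP | [-7, 2, 65, 65, -62, -62]
10 | DUP | [-7, 2, 65, 65, -62, -62, -62]
11 | PUSH 58 | [-7, 2, 65, 65, -62, -62, -62, 58]
12 | MUL | [-7, 2, 65, 65, -62, -62, -3596]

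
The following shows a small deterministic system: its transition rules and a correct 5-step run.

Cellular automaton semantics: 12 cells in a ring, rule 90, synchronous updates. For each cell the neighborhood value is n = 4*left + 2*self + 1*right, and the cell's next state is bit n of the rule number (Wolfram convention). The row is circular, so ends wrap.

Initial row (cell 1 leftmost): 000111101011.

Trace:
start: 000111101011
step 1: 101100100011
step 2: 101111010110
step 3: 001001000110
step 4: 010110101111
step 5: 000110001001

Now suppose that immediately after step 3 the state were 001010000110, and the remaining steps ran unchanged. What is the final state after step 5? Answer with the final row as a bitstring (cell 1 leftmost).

001010111001

state after step 3 := 001010000110
step 4: 010001001111
step 5: 001010111001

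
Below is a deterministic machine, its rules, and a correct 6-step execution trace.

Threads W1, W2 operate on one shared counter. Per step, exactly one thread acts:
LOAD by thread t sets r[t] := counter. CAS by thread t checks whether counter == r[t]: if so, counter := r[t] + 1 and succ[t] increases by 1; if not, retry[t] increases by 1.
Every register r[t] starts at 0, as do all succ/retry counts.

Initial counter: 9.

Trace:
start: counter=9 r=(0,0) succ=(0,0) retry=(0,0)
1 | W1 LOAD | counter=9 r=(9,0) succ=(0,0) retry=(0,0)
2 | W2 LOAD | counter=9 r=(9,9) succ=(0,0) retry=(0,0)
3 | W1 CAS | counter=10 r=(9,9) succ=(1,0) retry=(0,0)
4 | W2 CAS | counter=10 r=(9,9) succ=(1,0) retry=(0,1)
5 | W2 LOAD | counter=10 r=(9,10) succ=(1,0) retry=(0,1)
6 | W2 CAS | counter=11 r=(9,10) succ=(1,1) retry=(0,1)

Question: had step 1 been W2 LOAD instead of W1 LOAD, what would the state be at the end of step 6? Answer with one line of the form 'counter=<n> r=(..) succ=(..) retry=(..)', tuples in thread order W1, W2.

(re-executing from step 1 with the substitution; state before step 1: counter=9 r=(0,0) succ=(0,0) retry=(0,0))
1 | W2 LOAD | counter=9 r=(0,9) succ=(0,0) retry=(0,0)
2 | W2 LOAD | counter=9 r=(0,9) succ=(0,0) retry=(0,0)
3 | W1 CAS | counter=9 r=(0,9) succ=(0,0) retry=(1,0)
4 | W2 CAS | counter=10 r=(0,9) succ=(0,1) retry=(1,0)
5 | W2 LOAD | counter=10 r=(0,10) succ=(0,1) retry=(1,0)
6 | W2 CAS | counter=11 r=(0,10) succ=(0,2) retry=(1,0)

counter=11 r=(0,10) succ=(0,2) retry=(1,0)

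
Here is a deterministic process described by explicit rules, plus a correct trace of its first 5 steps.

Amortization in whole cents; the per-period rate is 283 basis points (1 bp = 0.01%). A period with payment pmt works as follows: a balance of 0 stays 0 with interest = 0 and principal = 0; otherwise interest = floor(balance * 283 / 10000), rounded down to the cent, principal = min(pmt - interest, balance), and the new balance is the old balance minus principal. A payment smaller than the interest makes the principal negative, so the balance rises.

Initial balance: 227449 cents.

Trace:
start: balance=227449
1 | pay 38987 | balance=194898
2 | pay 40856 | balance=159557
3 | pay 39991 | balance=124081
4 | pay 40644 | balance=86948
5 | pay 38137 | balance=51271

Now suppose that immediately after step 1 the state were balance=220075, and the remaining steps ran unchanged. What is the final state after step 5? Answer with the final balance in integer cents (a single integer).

79422

state after step 1 := balance=220075
2 | pay 40856 | balance=185447
3 | pay 39991 | balance=150704
4 | pay 40644 | balance=114324
5 | pay 38137 | balance=79422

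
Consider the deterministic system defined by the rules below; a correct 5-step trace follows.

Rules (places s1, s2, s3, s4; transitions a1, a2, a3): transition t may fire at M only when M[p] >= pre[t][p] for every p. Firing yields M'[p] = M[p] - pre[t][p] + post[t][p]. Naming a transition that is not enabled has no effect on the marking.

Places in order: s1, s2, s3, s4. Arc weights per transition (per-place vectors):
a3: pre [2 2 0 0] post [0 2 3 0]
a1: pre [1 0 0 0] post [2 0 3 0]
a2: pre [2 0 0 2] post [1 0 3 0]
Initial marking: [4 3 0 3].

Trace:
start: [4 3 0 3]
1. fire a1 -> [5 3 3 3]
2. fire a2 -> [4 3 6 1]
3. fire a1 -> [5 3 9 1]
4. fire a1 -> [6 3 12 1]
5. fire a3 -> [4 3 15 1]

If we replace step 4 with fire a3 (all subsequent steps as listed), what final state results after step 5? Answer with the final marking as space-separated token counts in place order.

1 3 15 1

(re-executing from step 4 with the substitution; state before step 4: [5 3 9 1])
4. fire a3 -> [3 3 12 1]
5. fire a3 -> [1 3 15 1]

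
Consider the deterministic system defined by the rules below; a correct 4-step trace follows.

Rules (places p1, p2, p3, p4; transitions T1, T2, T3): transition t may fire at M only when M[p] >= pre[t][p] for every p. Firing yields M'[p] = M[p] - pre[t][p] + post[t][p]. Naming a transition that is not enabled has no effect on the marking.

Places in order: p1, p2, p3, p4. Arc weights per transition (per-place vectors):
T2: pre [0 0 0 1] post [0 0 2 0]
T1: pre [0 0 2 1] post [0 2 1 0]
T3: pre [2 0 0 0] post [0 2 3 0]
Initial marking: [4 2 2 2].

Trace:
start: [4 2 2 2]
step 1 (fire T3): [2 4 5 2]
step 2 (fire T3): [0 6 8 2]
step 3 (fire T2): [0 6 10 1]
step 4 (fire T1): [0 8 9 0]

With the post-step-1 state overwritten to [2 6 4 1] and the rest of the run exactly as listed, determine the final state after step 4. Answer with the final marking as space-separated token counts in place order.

state after step 1 := [2 6 4 1]
step 2 (fire T3): [0 8 7 1]
step 3 (fire T2): [0 8 9 0]
step 4 (fire T1): [0 8 9 0]

0 8 9 0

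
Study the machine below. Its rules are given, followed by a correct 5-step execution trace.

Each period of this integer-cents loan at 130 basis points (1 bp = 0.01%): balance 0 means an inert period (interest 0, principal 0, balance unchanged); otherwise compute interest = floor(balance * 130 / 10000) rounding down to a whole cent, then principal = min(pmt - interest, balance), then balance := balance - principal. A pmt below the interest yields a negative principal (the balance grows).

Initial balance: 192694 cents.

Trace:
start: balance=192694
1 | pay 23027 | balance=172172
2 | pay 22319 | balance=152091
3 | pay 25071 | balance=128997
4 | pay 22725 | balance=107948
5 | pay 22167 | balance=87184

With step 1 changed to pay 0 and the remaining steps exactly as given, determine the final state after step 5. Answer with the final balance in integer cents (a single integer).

(re-executing from step 1 with the substitution; state before step 1: balance=192694)
1 | pay 0 | balance=195199
2 | pay 22319 | balance=175417
3 | pay 25071 | balance=152626
4 | pay 22725 | balance=131885
5 | pay 22167 | balance=111432

111432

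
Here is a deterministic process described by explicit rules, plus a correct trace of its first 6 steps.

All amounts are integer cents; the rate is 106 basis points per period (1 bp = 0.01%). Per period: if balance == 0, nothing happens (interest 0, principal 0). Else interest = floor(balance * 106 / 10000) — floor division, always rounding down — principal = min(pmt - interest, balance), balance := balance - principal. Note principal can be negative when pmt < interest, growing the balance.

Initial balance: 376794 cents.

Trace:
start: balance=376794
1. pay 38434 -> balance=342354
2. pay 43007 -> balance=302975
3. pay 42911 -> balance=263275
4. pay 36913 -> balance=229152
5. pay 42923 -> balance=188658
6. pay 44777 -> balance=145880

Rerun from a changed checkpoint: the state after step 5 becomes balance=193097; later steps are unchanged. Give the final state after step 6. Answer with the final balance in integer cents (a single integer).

state after step 5 := balance=193097
6. pay 44777 -> balance=150366

150366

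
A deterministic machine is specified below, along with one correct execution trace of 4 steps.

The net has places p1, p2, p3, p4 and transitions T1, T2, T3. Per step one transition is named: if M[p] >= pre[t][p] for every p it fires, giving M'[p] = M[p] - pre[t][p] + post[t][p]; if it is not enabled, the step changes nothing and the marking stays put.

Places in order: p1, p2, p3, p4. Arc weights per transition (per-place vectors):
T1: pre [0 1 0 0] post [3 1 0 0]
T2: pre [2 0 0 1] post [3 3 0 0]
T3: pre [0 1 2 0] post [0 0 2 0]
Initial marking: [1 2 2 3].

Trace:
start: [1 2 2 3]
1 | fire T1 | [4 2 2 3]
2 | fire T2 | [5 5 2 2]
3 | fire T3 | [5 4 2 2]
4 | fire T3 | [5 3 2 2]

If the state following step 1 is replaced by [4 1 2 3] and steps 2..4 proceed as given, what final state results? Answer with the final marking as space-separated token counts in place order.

state after step 1 := [4 1 2 3]
2 | fire T2 | [5 4 2 2]
3 | fire T3 | [5 3 2 2]
4 | fire T3 | [5 2 2 2]

5 2 2 2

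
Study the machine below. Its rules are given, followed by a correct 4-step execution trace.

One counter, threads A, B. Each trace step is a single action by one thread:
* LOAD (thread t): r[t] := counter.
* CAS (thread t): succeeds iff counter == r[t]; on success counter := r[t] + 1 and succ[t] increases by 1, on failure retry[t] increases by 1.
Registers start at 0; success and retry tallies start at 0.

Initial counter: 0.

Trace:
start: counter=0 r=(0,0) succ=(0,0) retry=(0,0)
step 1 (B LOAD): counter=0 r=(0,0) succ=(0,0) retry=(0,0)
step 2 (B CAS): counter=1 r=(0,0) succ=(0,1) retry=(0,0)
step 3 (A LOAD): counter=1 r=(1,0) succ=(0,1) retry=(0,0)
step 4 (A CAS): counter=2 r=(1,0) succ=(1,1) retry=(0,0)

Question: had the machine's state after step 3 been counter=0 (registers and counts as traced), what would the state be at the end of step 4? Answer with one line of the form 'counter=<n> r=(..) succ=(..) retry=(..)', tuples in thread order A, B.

state after step 3 := counter=0 r=(1,0) succ=(0,1) retry=(0,0)
step 4 (A CAS): counter=0 r=(1,0) succ=(0,1) retry=(1,0)

counter=0 r=(1,0) succ=(0,1) retry=(1,0)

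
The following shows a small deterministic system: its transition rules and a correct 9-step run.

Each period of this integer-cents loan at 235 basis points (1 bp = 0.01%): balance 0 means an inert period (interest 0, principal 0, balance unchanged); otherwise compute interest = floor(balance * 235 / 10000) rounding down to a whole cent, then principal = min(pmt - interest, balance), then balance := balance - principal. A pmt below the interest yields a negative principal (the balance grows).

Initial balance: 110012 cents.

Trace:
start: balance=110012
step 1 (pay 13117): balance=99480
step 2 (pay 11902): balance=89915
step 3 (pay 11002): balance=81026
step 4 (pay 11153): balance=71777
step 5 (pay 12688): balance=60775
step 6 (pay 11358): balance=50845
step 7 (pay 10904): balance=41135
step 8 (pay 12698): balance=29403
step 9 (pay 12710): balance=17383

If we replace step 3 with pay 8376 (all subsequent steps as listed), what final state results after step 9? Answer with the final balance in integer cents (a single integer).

20401

(re-executing from step 3 with the substitution; state before step 3: balance=89915)
step 3 (pay 8376): balance=83652
step 4 (pay 11153): balance=74464
step 5 (pay 12688): balance=63525
step 6 (pay 11358): balance=53659
step 7 (pay 10904): balance=44015
step 8 (pay 12698): balance=32351
step 9 (pay 12710): balance=20401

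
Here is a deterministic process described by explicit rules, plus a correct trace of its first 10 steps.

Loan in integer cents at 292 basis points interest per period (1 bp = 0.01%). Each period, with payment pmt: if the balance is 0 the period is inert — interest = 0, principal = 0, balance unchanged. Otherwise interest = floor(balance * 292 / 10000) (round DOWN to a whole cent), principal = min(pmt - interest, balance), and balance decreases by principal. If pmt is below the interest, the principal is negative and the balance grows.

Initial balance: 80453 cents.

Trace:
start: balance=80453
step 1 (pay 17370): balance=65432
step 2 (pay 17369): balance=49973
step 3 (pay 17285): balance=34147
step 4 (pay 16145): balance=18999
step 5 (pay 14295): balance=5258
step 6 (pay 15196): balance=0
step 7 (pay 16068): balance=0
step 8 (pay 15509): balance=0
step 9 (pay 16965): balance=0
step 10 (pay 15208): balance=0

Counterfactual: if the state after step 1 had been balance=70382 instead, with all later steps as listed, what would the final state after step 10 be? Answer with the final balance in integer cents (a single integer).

state after step 1 := balance=70382
step 2 (pay 17369): balance=55068
step 3 (pay 17285): balance=39390
step 4 (pay 16145): balance=24395
step 5 (pay 14295): balance=10812
step 6 (pay 15196): balance=0
step 7 (pay 16068): balance=0
step 8 (pay 15509): balance=0
step 9 (pay 16965): balance=0
step 10 (pay 15208): balance=0

0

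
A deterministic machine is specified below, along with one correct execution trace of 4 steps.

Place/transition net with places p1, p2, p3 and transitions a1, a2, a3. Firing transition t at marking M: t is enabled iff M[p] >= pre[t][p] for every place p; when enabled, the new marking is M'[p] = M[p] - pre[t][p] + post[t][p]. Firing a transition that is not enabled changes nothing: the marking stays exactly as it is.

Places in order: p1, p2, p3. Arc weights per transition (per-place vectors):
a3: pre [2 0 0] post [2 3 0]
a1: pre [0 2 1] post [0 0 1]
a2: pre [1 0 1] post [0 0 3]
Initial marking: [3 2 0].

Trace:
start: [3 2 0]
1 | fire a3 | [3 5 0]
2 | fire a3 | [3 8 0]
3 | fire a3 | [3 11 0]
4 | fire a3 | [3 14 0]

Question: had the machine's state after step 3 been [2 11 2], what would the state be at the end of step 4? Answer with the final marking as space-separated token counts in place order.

2 14 2

state after step 3 := [2 11 2]
4 | fire a3 | [2 14 2]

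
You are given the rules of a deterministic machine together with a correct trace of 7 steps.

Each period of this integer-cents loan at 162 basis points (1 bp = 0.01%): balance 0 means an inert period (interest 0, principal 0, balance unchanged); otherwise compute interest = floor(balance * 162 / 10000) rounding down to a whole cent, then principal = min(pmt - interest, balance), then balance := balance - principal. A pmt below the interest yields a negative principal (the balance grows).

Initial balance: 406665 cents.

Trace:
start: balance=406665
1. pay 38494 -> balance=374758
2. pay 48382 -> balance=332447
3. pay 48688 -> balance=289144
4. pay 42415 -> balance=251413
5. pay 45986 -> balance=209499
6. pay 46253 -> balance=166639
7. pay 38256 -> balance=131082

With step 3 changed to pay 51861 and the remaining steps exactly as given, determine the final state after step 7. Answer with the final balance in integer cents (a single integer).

127698

(re-executing from step 3 with the substitution; state before step 3: balance=332447)
3. pay 51861 -> balance=285971
4. pay 42415 -> balance=248188
5. pay 45986 -> balance=206222
6. pay 46253 -> balance=163309
7. pay 38256 -> balance=127698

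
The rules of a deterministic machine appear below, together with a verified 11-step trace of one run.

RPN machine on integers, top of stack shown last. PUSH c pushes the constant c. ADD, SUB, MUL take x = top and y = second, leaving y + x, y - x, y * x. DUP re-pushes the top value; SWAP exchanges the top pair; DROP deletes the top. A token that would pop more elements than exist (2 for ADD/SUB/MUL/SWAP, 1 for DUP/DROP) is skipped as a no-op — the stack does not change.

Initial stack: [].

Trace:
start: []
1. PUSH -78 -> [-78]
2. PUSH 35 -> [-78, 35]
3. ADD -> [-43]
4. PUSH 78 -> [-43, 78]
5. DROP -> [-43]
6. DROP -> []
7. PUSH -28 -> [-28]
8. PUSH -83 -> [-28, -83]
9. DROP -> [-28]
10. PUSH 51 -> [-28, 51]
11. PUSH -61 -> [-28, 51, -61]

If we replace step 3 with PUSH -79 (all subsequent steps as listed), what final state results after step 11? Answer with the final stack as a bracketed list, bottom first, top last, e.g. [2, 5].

[-78, 35, -28, 51, -61]

(re-executing from step 3 with the substitution; state before step 3: [-78, 35])
3. PUSH -79 -> [-78, 35, -79]
4. PUSH 78 -> [-78, 35, -79, 78]
5. DROP -> [-78, 35, -79]
6. DROP -> [-78, 35]
7. PUSH -28 -> [-78, 35, -28]
8. PUSH -83 -> [-78, 35, -28, -83]
9. DROP -> [-78, 35, -28]
10. PUSH 51 -> [-78, 35, -28, 51]
11. PUSH -61 -> [-78, 35, -28, 51, -61]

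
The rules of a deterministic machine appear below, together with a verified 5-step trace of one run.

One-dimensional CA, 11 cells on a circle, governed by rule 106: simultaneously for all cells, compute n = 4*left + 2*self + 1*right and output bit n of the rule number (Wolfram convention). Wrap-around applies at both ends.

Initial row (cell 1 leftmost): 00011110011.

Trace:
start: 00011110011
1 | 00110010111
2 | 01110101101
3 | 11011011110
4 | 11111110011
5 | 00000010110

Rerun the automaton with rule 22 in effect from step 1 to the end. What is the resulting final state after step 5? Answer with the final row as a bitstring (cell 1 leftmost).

00111000111

(re-executing steps 1..5 under rule 22; state before step 1: 00011110011)
1 | 10100001100
2 | 10110010011
3 | 00001111100
4 | 00010000010
5 | 00111000111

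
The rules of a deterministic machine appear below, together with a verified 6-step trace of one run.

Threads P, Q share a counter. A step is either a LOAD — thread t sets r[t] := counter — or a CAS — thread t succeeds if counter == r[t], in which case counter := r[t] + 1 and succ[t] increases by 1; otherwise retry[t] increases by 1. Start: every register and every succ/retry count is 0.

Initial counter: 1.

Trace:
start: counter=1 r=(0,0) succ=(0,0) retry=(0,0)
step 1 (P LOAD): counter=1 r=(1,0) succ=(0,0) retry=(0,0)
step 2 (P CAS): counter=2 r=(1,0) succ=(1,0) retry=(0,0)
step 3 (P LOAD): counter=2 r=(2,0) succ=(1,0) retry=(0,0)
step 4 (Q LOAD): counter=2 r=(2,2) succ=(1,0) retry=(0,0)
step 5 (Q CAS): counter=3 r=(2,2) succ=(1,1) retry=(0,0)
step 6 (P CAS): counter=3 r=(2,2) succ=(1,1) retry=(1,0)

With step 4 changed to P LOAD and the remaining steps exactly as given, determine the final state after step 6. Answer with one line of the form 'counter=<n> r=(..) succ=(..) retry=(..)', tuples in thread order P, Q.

counter=3 r=(2,0) succ=(2,0) retry=(0,1)

(re-executing from step 4 with the substitution; state before step 4: counter=2 r=(2,0) succ=(1,0) retry=(0,0))
step 4 (P LOAD): counter=2 r=(2,0) succ=(1,0) retry=(0,0)
step 5 (Q CAS): counter=2 r=(2,0) succ=(1,0) retry=(0,1)
step 6 (P CAS): counter=3 r=(2,0) succ=(2,0) retry=(0,1)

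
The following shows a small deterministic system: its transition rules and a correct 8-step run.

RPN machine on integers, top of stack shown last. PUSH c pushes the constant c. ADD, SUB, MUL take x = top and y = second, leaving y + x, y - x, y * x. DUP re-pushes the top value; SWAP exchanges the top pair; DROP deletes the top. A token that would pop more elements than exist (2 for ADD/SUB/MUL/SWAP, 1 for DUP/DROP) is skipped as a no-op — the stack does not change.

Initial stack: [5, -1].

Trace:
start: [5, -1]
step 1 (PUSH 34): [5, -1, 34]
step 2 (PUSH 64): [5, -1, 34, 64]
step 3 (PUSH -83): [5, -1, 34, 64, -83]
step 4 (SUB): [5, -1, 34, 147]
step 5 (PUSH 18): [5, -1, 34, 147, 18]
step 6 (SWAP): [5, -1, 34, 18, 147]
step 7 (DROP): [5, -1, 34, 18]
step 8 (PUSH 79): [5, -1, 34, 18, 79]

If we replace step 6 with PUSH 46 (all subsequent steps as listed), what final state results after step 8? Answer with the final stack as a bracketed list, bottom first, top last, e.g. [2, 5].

(re-executing from step 6 with the substitution; state before step 6: [5, -1, 34, 147, 18])
step 6 (PUSH 46): [5, -1, 34, 147, 18, 46]
step 7 (DROP): [5, -1, 34, 147, 18]
step 8 (PUSH 79): [5, -1, 34, 147, 18, 79]

[5, -1, 34, 147, 18, 79]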